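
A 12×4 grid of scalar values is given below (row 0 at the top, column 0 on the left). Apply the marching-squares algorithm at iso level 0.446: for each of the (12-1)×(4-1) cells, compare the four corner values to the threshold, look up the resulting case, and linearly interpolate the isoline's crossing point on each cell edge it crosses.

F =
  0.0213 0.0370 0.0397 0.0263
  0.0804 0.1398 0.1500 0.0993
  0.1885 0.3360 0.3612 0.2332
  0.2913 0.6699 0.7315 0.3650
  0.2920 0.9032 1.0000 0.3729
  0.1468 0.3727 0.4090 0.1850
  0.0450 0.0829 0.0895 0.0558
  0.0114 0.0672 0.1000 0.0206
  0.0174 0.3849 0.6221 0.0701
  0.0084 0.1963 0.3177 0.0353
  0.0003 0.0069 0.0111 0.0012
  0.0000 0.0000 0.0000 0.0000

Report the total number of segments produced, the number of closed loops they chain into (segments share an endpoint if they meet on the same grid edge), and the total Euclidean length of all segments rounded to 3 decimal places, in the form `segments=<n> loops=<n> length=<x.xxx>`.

cell (2,0): code 0100 → (2.329,1.000)–(3.000,0.409)
cell (2,1): code 1100 → (2.229,2.000)–(2.329,1.000)
cell (2,2): code 1000 → (3.000,2.779)–(2.229,2.000)
cell (3,0): code 0110 → (3.000,0.409)–(4.000,0.252)
cell (3,2): code 1001 → (4.000,2.883)–(3.000,2.779)
cell (4,0): code 0010 → (4.000,0.252)–(4.862,1.000)
cell (4,1): code 0011 → (4.862,1.000)–(4.937,2.000)
cell (4,2): code 0001 → (4.937,2.000)–(4.000,2.883)
cell (7,1): code 0100 → (7.663,2.000)–(8.000,1.258)
cell (7,2): code 1000 → (8.000,2.319)–(7.663,2.000)
cell (8,1): code 0010 → (8.000,1.258)–(8.579,2.000)
cell (8,2): code 0001 → (8.579,2.000)–(8.000,2.319)
total: 12 segments, chained into 2 closed loop(s), length Σ = 11.326443

segments=12 loops=2 length=11.326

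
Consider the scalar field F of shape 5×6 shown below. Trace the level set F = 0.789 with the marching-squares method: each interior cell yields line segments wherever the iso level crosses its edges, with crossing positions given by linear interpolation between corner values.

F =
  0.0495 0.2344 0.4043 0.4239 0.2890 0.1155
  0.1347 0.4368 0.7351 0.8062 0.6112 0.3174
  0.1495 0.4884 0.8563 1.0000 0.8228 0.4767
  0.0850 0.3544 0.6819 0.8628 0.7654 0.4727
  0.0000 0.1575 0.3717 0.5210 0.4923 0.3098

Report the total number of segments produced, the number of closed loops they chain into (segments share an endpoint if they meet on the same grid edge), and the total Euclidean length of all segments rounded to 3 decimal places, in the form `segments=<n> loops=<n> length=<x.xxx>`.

cell (0,2): code 0100 → (0.955,3.000)–(1.000,2.758)
cell (0,3): code 1000 → (1.000,3.088)–(0.955,3.000)
cell (1,1): code 0100 → (1.445,2.000)–(2.000,1.817)
cell (1,2): code 1110 → (1.000,2.758)–(1.445,2.000)
cell (1,3): code 1101 → (1.840,4.000)–(1.000,3.088)
cell (1,4): code 1000 → (2.000,4.098)–(1.840,4.000)
cell (2,1): code 0010 → (2.000,1.817)–(2.386,2.000)
cell (2,2): code 0111 → (2.386,2.000)–(3.000,2.592)
cell (2,3): code 1011 → (3.000,3.758)–(2.589,4.000)
cell (2,4): code 0001 → (2.589,4.000)–(2.000,4.098)
cell (3,2): code 0010 → (3.000,2.592)–(3.216,3.000)
cell (3,3): code 0001 → (3.216,3.000)–(3.000,3.758)
total: 12 segments, chained into 1 closed loop(s), length Σ = 6.839408

segments=12 loops=1 length=6.839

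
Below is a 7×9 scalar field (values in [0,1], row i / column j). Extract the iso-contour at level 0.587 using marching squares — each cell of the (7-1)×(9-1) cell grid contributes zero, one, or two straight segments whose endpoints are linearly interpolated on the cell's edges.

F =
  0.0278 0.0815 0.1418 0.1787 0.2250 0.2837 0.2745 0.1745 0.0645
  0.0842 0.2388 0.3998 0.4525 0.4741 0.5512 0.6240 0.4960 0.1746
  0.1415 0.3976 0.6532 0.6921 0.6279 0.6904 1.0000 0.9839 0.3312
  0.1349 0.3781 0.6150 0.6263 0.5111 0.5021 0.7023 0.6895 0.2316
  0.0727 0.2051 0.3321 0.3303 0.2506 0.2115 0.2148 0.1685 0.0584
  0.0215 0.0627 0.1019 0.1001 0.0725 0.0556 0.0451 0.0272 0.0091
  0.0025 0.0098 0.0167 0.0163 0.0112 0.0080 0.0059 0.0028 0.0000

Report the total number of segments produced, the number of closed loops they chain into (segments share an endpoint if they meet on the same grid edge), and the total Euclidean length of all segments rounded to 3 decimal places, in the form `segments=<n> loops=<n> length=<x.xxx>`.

cell (0,5): code 0100 → (0.894,6.000)–(1.000,5.492)
cell (0,6): code 1000 → (1.000,6.289)–(0.894,6.000)
cell (1,1): code 0100 → (1.739,2.000)–(2.000,1.741)
cell (1,2): code 1100 → (1.561,3.000)–(1.739,2.000)
cell (1,3): code 1100 → (1.734,4.000)–(1.561,3.000)
cell (1,4): code 1100 → (1.257,5.000)–(1.734,4.000)
cell (1,5): code 1110 → (1.000,5.492)–(1.257,5.000)
cell (1,6): code 1101 → (1.187,7.000)–(1.000,6.289)
cell (1,7): code 1000 → (2.000,7.608)–(1.187,7.000)
cell (2,1): code 0110 → (2.000,1.741)–(3.000,1.882)
cell (2,3): code 1011 → (3.000,3.341)–(2.350,4.000)
cell (2,4): code 0011 → (2.350,4.000)–(2.549,5.000)
cell (2,5): code 0111 → (2.549,5.000)–(3.000,5.424)
cell (2,7): code 1001 → (3.000,7.224)–(2.000,7.608)
cell (3,1): code 0010 → (3.000,1.882)–(3.099,2.000)
cell (3,2): code 0011 → (3.099,2.000)–(3.133,3.000)
cell (3,3): code 0001 → (3.133,3.000)–(3.000,3.341)
cell (3,5): code 0010 → (3.000,5.424)–(3.237,6.000)
cell (3,6): code 0011 → (3.237,6.000)–(3.197,7.000)
cell (3,7): code 0001 → (3.197,7.000)–(3.000,7.224)
total: 20 segments, chained into 1 closed loop(s), length Σ = 14.726088

segments=20 loops=1 length=14.726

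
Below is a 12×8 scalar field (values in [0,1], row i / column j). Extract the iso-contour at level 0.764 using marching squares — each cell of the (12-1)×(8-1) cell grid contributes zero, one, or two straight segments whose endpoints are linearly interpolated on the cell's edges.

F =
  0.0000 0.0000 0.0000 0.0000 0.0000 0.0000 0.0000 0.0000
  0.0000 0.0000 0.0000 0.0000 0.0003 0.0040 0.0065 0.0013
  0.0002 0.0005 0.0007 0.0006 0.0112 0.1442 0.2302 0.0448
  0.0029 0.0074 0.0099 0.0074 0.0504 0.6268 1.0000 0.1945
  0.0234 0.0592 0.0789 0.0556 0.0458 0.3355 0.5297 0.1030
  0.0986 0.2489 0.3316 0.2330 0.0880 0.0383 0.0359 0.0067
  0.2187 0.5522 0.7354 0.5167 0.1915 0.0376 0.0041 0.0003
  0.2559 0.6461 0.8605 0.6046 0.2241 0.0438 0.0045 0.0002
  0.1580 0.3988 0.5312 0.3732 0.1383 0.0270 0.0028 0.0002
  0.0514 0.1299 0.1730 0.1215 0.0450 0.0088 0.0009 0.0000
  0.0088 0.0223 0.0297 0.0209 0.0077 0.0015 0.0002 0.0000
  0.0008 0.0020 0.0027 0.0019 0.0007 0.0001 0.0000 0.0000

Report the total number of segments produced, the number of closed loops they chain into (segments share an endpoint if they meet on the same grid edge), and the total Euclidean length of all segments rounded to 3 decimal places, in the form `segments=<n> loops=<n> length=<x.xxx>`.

cell (2,5): code 0100 → (2.693,6.000)–(3.000,5.368)
cell (2,6): code 1000 → (3.000,6.293)–(2.693,6.000)
cell (3,5): code 0010 → (3.000,5.368)–(3.502,6.000)
cell (3,6): code 0001 → (3.502,6.000)–(3.000,6.293)
cell (6,1): code 0100 → (6.229,2.000)–(7.000,1.550)
cell (6,2): code 1000 → (7.000,2.377)–(6.229,2.000)
cell (7,1): code 0010 → (7.000,1.550)–(7.293,2.000)
cell (7,2): code 0001 → (7.293,2.000)–(7.000,2.377)
total: 8 segments, chained into 2 closed loop(s), length Σ = 5.281563

segments=8 loops=2 length=5.282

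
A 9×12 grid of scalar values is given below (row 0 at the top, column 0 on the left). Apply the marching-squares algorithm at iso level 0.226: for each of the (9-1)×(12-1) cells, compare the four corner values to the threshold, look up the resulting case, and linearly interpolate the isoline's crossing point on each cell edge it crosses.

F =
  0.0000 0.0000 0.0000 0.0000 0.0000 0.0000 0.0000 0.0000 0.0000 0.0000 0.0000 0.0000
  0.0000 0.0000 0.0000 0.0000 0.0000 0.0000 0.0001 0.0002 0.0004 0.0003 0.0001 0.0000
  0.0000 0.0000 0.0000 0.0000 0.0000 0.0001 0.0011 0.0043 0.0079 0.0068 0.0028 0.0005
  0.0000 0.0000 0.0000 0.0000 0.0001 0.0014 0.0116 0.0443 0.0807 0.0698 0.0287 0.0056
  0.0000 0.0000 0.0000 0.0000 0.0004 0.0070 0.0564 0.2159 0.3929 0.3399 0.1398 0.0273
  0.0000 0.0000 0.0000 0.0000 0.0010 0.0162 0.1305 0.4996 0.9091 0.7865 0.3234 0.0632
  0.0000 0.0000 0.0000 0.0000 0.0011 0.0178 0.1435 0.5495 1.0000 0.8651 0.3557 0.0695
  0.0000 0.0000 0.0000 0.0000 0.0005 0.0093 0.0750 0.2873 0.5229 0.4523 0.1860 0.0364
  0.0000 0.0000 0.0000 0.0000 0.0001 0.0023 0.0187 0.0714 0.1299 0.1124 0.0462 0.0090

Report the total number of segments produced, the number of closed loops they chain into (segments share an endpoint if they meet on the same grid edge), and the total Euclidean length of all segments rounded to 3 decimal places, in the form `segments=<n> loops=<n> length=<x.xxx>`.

cell (3,7): code 0100 → (3.465,8.000)–(4.000,7.057)
cell (3,8): code 1100 → (3.578,9.000)–(3.465,8.000)
cell (3,9): code 1000 → (4.000,9.569)–(3.578,9.000)
cell (4,6): code 0100 → (4.036,7.000)–(5.000,6.259)
cell (4,7): code 1110 → (4.000,7.057)–(4.036,7.000)
cell (4,9): code 1101 → (4.469,10.000)–(4.000,9.569)
cell (4,10): code 1000 → (5.000,10.374)–(4.469,10.000)
cell (5,6): code 0110 → (5.000,6.259)–(6.000,6.203)
cell (5,10): code 1001 → (6.000,10.453)–(5.000,10.374)
cell (6,6): code 0110 → (6.000,6.203)–(7.000,6.711)
cell (6,9): code 1011 → (7.000,9.850)–(6.764,10.000)
cell (6,10): code 0001 → (6.764,10.000)–(6.000,10.453)
cell (7,6): code 0010 → (7.000,6.711)–(7.284,7.000)
cell (7,7): code 0011 → (7.284,7.000)–(7.755,8.000)
cell (7,8): code 0011 → (7.755,8.000)–(7.666,9.000)
cell (7,9): code 0001 → (7.666,9.000)–(7.000,9.850)
total: 16 segments, chained into 1 closed loop(s), length Σ = 13.257230

segments=16 loops=1 length=13.257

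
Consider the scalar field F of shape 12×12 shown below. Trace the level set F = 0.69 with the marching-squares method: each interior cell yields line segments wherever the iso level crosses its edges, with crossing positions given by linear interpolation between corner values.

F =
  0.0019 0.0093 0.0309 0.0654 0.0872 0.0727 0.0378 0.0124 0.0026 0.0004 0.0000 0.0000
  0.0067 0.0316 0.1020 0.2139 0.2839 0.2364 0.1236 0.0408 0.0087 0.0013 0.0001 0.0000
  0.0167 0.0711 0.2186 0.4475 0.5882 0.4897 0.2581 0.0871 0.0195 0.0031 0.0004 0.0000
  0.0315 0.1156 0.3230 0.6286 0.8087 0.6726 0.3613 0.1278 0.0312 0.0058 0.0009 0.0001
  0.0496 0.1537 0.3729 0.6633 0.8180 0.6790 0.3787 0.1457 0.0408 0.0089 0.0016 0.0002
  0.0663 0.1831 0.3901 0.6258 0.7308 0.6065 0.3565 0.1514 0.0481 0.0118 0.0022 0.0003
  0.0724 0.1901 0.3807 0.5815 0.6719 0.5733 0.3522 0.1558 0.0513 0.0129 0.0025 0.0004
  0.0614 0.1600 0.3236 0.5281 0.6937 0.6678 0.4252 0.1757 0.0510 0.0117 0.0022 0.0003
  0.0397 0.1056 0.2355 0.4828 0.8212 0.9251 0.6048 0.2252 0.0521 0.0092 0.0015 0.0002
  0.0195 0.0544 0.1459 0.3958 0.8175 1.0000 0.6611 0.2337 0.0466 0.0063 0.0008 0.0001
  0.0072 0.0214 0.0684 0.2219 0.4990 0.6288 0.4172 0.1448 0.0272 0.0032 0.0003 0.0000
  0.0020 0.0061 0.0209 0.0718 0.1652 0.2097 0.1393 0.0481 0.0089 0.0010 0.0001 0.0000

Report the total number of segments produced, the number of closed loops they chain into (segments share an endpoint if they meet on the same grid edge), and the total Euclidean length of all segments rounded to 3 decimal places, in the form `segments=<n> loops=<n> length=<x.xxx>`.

cell (2,3): code 0100 → (2.462,4.000)–(3.000,3.341)
cell (2,4): code 1000 → (3.000,4.872)–(2.462,4.000)
cell (3,3): code 0110 → (3.000,3.341)–(4.000,3.173)
cell (3,4): code 1001 → (4.000,4.921)–(3.000,4.872)
cell (4,3): code 0110 → (4.000,3.173)–(5.000,3.611)
cell (4,4): code 1001 → (5.000,4.328)–(4.000,4.921)
cell (5,3): code 0010 → (5.000,3.611)–(5.693,4.000)
cell (5,4): code 0001 → (5.693,4.000)–(5.000,4.328)
cell (6,3): code 0100 → (6.830,4.000)–(7.000,3.978)
cell (6,4): code 1000 → (7.000,4.143)–(6.830,4.000)
cell (7,3): code 0110 → (7.000,3.978)–(8.000,3.612)
cell (7,4): code 1101 → (7.086,5.000)–(7.000,4.143)
cell (7,5): code 1000 → (8.000,5.734)–(7.086,5.000)
cell (8,3): code 0110 → (8.000,3.612)–(9.000,3.698)
cell (8,5): code 1001 → (9.000,5.915)–(8.000,5.734)
cell (9,3): code 0010 → (9.000,3.698)–(9.400,4.000)
cell (9,4): code 0011 → (9.400,4.000)–(9.835,5.000)
cell (9,5): code 0001 → (9.835,5.000)–(9.000,5.915)
total: 18 segments, chained into 2 closed loop(s), length Σ = 16.048128

segments=18 loops=2 length=16.048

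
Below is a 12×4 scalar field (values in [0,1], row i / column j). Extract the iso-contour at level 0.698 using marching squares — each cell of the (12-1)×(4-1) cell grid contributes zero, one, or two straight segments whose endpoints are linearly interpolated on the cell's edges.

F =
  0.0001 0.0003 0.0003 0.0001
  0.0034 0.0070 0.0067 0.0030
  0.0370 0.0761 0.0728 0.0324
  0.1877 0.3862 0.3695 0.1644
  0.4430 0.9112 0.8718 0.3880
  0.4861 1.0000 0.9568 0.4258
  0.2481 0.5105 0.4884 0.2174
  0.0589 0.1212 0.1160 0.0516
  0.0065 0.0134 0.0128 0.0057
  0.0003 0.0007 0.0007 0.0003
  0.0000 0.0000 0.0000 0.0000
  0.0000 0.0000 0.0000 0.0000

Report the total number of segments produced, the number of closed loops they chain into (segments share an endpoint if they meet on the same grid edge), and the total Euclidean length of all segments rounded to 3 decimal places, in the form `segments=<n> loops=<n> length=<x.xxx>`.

segments=8 loops=1 length=6.718

cell (3,0): code 0100 → (3.594,1.000)–(4.000,0.545)
cell (3,1): code 1100 → (3.654,2.000)–(3.594,1.000)
cell (3,2): code 1000 → (4.000,2.359)–(3.654,2.000)
cell (4,0): code 0110 → (4.000,0.545)–(5.000,0.412)
cell (4,2): code 1001 → (5.000,2.487)–(4.000,2.359)
cell (5,0): code 0010 → (5.000,0.412)–(5.617,1.000)
cell (5,1): code 0011 → (5.617,1.000)–(5.553,2.000)
cell (5,2): code 0001 → (5.553,2.000)–(5.000,2.487)
total: 8 segments, chained into 1 closed loop(s), length Σ = 6.718487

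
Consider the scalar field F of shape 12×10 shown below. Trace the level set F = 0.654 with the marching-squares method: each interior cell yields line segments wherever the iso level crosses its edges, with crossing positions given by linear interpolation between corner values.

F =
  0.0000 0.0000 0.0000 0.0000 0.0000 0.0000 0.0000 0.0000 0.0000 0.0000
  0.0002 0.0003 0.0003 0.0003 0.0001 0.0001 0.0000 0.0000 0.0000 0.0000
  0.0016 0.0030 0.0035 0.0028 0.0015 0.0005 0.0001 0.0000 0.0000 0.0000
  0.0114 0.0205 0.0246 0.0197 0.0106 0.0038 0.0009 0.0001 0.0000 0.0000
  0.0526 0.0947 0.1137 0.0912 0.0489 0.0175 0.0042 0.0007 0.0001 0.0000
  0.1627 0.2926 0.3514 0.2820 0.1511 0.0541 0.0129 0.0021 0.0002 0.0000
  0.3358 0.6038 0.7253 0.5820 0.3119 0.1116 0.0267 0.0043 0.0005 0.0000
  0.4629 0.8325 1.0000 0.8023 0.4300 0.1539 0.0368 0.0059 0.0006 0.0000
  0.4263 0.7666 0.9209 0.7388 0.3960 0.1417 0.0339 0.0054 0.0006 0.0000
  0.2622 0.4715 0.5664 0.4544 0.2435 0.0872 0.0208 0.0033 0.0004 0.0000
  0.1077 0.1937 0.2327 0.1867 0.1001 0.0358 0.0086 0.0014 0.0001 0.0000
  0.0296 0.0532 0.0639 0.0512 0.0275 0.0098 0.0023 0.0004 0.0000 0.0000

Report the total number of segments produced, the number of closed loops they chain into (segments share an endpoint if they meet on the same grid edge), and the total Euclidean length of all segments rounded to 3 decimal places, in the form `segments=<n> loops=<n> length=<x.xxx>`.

segments=12 loops=1 length=8.998

cell (5,1): code 0100 → (5.809,2.000)–(6.000,1.413)
cell (5,2): code 1000 → (6.000,2.498)–(5.809,2.000)
cell (6,0): code 0100 → (6.220,1.000)–(7.000,0.517)
cell (6,1): code 1110 → (6.000,1.413)–(6.220,1.000)
cell (6,2): code 1101 → (6.327,3.000)–(6.000,2.498)
cell (6,3): code 1000 → (7.000,3.398)–(6.327,3.000)
cell (7,0): code 0110 → (7.000,0.517)–(8.000,0.669)
cell (7,3): code 1001 → (8.000,3.247)–(7.000,3.398)
cell (8,0): code 0010 → (8.000,0.669)–(8.382,1.000)
cell (8,1): code 0011 → (8.382,1.000)–(8.753,2.000)
cell (8,2): code 0011 → (8.753,2.000)–(8.298,3.000)
cell (8,3): code 0001 → (8.298,3.000)–(8.000,3.247)
total: 12 segments, chained into 1 closed loop(s), length Σ = 8.997714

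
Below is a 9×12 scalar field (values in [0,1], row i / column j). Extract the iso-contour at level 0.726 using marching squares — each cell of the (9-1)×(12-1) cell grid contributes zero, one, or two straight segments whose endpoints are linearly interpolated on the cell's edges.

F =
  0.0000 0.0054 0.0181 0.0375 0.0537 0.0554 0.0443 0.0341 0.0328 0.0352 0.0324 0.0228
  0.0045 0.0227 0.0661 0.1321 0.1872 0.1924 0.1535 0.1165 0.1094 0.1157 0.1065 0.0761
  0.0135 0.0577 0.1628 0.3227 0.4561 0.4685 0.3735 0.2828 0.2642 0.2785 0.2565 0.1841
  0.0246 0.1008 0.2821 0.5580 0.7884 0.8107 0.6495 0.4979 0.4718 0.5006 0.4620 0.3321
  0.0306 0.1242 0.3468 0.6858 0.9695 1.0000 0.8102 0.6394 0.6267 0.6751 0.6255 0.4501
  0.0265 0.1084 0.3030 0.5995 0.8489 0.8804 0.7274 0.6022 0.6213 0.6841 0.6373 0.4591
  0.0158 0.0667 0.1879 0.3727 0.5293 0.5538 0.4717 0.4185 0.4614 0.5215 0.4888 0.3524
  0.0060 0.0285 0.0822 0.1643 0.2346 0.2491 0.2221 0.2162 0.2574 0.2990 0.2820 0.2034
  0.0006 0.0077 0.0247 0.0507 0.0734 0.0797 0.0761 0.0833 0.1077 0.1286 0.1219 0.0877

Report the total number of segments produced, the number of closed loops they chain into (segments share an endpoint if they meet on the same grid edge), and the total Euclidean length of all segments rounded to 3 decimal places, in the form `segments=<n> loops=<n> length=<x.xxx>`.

cell (2,3): code 0100 → (2.812,4.000)–(3.000,3.729)
cell (2,4): code 1100 → (2.752,5.000)–(2.812,4.000)
cell (2,5): code 1000 → (3.000,5.525)–(2.752,5.000)
cell (3,3): code 0110 → (3.000,3.729)–(4.000,3.142)
cell (3,5): code 1101 → (3.476,6.000)–(3.000,5.525)
cell (3,6): code 1000 → (4.000,6.493)–(3.476,6.000)
cell (4,3): code 0110 → (4.000,3.142)–(5.000,3.507)
cell (4,6): code 1001 → (5.000,6.011)–(4.000,6.493)
cell (5,3): code 0010 → (5.000,3.507)–(5.385,4.000)
cell (5,4): code 0011 → (5.385,4.000)–(5.473,5.000)
cell (5,5): code 0011 → (5.473,5.000)–(5.005,6.000)
cell (5,6): code 0001 → (5.005,6.000)–(5.000,6.011)
total: 12 segments, chained into 1 closed loop(s), length Σ = 9.383455

segments=12 loops=1 length=9.383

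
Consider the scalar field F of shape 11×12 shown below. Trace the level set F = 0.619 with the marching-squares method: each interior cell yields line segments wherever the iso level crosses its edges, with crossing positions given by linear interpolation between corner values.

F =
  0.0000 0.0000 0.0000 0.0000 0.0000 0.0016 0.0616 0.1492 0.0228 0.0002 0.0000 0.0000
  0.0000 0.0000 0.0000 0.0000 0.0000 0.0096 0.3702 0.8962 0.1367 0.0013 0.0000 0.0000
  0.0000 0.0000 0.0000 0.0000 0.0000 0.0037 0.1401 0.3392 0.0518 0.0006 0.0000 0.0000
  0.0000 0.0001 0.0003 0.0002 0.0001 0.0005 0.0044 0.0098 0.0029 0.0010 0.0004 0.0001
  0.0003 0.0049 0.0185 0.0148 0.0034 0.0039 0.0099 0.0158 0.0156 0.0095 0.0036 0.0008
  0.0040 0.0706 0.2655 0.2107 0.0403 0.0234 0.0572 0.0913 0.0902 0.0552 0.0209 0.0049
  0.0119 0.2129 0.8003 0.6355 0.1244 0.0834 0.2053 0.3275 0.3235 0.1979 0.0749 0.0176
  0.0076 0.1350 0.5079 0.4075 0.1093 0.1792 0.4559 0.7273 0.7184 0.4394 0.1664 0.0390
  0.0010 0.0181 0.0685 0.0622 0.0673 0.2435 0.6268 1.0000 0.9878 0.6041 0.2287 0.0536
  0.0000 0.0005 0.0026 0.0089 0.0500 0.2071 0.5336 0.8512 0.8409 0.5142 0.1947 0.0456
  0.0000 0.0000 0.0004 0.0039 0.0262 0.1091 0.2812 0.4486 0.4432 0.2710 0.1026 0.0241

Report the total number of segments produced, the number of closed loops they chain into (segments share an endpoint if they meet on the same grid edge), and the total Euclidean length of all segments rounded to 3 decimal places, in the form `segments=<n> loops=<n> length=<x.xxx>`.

segments=22 loops=3 length=15.128

cell (0,6): code 0100 → (0.629,7.000)–(1.000,6.473)
cell (0,7): code 1000 → (1.000,7.365)–(0.629,7.000)
cell (1,6): code 0010 → (1.000,6.473)–(1.498,7.000)
cell (1,7): code 0001 → (1.498,7.000)–(1.000,7.365)
cell (5,1): code 0100 → (5.661,2.000)–(6.000,1.691)
cell (5,2): code 1100 → (5.961,3.000)–(5.661,2.000)
cell (5,3): code 1000 → (6.000,3.032)–(5.961,3.000)
cell (6,1): code 0010 → (6.000,1.691)–(6.620,2.000)
cell (6,2): code 0011 → (6.620,2.000)–(6.072,3.000)
cell (6,3): code 0001 → (6.072,3.000)–(6.000,3.032)
cell (6,6): code 0100 → (6.729,7.000)–(7.000,6.601)
cell (6,7): code 1100 → (6.748,8.000)–(6.729,7.000)
cell (6,8): code 1000 → (7.000,8.356)–(6.748,8.000)
cell (7,5): code 0100 → (7.954,6.000)–(8.000,5.980)
cell (7,6): code 1110 → (7.000,6.601)–(7.954,6.000)
cell (7,8): code 1001 → (8.000,8.961)–(7.000,8.356)
cell (8,5): code 0010 → (8.000,5.980)–(8.084,6.000)
cell (8,6): code 0111 → (8.084,6.000)–(9.000,6.269)
cell (8,8): code 1001 → (9.000,8.679)–(8.000,8.961)
cell (9,6): code 0010 → (9.000,6.269)–(9.577,7.000)
cell (9,7): code 0011 → (9.577,7.000)–(9.558,8.000)
cell (9,8): code 0001 → (9.558,8.000)–(9.000,8.679)
total: 22 segments, chained into 3 closed loop(s), length Σ = 15.127745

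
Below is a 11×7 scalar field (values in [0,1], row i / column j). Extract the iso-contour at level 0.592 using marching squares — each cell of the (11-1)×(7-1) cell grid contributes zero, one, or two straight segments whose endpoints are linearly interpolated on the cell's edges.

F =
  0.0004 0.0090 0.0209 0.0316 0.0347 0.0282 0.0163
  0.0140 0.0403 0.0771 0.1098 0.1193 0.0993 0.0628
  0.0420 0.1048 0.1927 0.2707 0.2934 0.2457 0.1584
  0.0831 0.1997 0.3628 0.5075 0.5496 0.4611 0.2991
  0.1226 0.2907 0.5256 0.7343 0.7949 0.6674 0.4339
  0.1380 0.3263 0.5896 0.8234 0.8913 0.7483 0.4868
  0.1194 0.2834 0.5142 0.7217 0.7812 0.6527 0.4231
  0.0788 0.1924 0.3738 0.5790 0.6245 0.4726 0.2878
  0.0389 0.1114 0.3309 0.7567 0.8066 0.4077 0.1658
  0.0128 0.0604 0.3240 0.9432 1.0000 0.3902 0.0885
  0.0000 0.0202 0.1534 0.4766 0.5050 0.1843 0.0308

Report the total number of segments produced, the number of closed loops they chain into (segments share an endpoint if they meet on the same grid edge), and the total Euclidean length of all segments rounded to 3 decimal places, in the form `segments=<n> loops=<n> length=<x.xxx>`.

segments=20 loops=1 length=17.979

cell (3,2): code 0100 → (3.373,3.000)–(4.000,2.318)
cell (3,3): code 1100 → (3.173,4.000)–(3.373,3.000)
cell (3,4): code 1100 → (3.635,5.000)–(3.173,4.000)
cell (3,5): code 1000 → (4.000,5.323)–(3.635,5.000)
cell (4,2): code 0110 → (4.000,2.318)–(5.000,2.010)
cell (4,5): code 1001 → (5.000,5.598)–(4.000,5.323)
cell (5,2): code 0110 → (5.000,2.010)–(6.000,2.375)
cell (5,5): code 1001 → (6.000,5.264)–(5.000,5.598)
cell (6,2): code 0010 → (6.000,2.375)–(6.909,3.000)
cell (6,3): code 0111 → (6.909,3.000)–(7.000,3.286)
cell (6,4): code 1011 → (7.000,4.214)–(6.337,5.000)
cell (6,5): code 0001 → (6.337,5.000)–(6.000,5.264)
cell (7,2): code 0100 → (7.073,3.000)–(8.000,2.613)
cell (7,3): code 1110 → (7.000,3.286)–(7.073,3.000)
cell (7,4): code 1001 → (8.000,4.538)–(7.000,4.214)
cell (8,2): code 0110 → (8.000,2.613)–(9.000,2.433)
cell (8,4): code 1001 → (9.000,4.669)–(8.000,4.538)
cell (9,2): code 0010 → (9.000,2.433)–(9.753,3.000)
cell (9,3): code 0011 → (9.753,3.000)–(9.824,4.000)
cell (9,4): code 0001 → (9.824,4.000)–(9.000,4.669)
total: 20 segments, chained into 1 closed loop(s), length Σ = 17.978749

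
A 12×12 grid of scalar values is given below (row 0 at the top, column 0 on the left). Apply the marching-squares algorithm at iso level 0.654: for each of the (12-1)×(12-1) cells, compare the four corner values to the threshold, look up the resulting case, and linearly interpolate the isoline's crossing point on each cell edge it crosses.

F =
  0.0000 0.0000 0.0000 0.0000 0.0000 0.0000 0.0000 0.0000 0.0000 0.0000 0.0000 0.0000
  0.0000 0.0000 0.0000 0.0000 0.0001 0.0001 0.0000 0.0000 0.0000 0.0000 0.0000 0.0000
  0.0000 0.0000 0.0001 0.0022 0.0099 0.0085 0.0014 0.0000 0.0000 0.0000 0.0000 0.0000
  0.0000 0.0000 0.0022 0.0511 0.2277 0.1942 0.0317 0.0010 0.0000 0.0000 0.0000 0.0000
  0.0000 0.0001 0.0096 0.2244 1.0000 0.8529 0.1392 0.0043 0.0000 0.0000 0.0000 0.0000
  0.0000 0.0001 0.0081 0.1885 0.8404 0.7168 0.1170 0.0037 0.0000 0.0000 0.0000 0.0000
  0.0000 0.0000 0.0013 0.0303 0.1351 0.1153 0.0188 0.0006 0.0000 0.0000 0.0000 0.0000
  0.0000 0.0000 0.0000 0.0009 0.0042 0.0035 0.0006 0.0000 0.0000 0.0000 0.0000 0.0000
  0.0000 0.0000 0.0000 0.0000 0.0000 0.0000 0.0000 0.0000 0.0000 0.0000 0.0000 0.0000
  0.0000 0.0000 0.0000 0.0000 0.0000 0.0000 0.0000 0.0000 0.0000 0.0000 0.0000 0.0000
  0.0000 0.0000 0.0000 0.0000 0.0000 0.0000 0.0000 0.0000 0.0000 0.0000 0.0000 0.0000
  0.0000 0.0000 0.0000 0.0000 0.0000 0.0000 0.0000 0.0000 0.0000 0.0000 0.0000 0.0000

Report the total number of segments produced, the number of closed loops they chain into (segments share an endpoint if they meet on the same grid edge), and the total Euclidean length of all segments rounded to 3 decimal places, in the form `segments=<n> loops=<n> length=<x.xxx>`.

segments=8 loops=1 length=5.631

cell (3,3): code 0100 → (3.552,4.000)–(4.000,3.554)
cell (3,4): code 1100 → (3.698,5.000)–(3.552,4.000)
cell (3,5): code 1000 → (4.000,5.279)–(3.698,5.000)
cell (4,3): code 0110 → (4.000,3.554)–(5.000,3.714)
cell (4,5): code 1001 → (5.000,5.105)–(4.000,5.279)
cell (5,3): code 0010 → (5.000,3.714)–(5.264,4.000)
cell (5,4): code 0011 → (5.264,4.000)–(5.104,5.000)
cell (5,5): code 0001 → (5.104,5.000)–(5.000,5.105)
total: 8 segments, chained into 1 closed loop(s), length Σ = 5.631452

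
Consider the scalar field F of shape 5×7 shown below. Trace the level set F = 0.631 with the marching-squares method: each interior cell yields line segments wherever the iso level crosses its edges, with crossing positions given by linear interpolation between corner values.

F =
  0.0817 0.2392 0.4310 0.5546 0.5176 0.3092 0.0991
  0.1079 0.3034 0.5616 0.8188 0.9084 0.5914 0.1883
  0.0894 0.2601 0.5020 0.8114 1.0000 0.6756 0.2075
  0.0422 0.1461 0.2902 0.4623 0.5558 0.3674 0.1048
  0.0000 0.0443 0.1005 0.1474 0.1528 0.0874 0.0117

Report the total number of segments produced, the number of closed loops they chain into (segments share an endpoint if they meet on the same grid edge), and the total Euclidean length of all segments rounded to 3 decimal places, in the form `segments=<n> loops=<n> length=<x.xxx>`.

segments=10 loops=1 length=8.395

cell (0,2): code 0100 → (0.289,3.000)–(1.000,2.270)
cell (0,3): code 1100 → (0.290,4.000)–(0.289,3.000)
cell (0,4): code 1000 → (1.000,4.875)–(0.290,4.000)
cell (1,2): code 0110 → (1.000,2.270)–(2.000,2.417)
cell (1,4): code 1101 → (1.470,5.000)–(1.000,4.875)
cell (1,5): code 1000 → (2.000,5.095)–(1.470,5.000)
cell (2,2): code 0010 → (2.000,2.417)–(2.517,3.000)
cell (2,3): code 0011 → (2.517,3.000)–(2.831,4.000)
cell (2,4): code 0011 → (2.831,4.000)–(2.145,5.000)
cell (2,5): code 0001 → (2.145,5.000)–(2.000,5.095)
total: 10 segments, chained into 1 closed loop(s), length Σ = 8.394541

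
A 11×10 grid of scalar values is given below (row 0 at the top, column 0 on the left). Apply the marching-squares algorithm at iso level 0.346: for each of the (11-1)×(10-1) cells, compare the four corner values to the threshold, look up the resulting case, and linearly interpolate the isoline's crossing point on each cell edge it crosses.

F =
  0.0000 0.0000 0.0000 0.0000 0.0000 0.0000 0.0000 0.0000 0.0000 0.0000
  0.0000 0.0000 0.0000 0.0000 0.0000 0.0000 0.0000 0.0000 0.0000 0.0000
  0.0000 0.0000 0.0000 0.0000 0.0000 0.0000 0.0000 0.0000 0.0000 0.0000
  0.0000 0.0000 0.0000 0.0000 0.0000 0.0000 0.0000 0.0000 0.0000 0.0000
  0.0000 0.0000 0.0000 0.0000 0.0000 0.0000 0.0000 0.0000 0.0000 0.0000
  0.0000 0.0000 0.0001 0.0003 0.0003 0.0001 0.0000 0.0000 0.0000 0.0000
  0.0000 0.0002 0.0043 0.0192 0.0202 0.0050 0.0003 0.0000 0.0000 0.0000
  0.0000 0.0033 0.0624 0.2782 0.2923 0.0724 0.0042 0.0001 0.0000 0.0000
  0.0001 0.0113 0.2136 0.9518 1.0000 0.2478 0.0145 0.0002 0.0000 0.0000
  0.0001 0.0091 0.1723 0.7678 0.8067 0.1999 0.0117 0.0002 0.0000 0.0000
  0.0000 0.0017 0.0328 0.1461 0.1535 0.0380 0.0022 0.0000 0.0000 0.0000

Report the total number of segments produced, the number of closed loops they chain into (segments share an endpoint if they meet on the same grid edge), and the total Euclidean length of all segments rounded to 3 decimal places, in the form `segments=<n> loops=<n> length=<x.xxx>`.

segments=8 loops=1 length=8.516

cell (7,2): code 0100 → (7.101,3.000)–(8.000,2.179)
cell (7,3): code 1100 → (7.076,4.000)–(7.101,3.000)
cell (7,4): code 1000 → (8.000,4.869)–(7.076,4.000)
cell (8,2): code 0110 → (8.000,2.179)–(9.000,2.292)
cell (8,4): code 1001 → (9.000,4.759)–(8.000,4.869)
cell (9,2): code 0010 → (9.000,2.292)–(9.678,3.000)
cell (9,3): code 0011 → (9.678,3.000)–(9.705,4.000)
cell (9,4): code 0001 → (9.705,4.000)–(9.000,4.759)
total: 8 segments, chained into 1 closed loop(s), length Σ = 8.516440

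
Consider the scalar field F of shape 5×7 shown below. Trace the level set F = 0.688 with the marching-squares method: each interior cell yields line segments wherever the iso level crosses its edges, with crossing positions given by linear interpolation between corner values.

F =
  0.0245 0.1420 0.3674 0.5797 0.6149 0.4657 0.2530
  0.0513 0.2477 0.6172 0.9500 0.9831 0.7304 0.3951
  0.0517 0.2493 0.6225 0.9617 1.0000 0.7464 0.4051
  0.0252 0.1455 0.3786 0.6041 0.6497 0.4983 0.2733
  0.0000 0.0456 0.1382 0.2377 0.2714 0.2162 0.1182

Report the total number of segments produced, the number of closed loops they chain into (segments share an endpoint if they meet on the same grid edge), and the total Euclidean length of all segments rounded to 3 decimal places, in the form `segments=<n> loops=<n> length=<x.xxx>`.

cell (0,2): code 0100 → (0.292,3.000)–(1.000,2.213)
cell (0,3): code 1100 → (0.199,4.000)–(0.292,3.000)
cell (0,4): code 1100 → (0.840,5.000)–(0.199,4.000)
cell (0,5): code 1000 → (1.000,5.126)–(0.840,5.000)
cell (1,2): code 0110 → (1.000,2.213)–(2.000,2.193)
cell (1,5): code 1001 → (2.000,5.171)–(1.000,5.126)
cell (2,2): code 0010 → (2.000,2.193)–(2.765,3.000)
cell (2,3): code 0011 → (2.765,3.000)–(2.891,4.000)
cell (2,4): code 0011 → (2.891,4.000)–(2.235,5.000)
cell (2,5): code 0001 → (2.235,5.000)–(2.000,5.171)
total: 10 segments, chained into 1 closed loop(s), length Σ = 9.062666

segments=10 loops=1 length=9.063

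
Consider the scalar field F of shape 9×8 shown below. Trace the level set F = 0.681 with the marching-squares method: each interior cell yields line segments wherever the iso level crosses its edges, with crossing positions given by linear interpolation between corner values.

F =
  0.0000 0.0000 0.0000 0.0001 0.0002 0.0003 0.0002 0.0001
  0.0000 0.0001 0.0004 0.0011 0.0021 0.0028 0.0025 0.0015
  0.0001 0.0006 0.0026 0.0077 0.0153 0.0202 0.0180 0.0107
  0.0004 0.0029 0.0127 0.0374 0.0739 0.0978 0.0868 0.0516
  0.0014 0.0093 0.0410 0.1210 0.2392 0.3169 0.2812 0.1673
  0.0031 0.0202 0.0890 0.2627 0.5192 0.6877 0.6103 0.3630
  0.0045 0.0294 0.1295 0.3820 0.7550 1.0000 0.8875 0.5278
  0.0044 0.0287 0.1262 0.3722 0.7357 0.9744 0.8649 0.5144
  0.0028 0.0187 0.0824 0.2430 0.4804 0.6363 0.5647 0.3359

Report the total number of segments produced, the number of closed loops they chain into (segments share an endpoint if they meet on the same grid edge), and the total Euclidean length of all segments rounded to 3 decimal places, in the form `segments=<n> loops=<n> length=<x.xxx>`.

segments=12 loops=1 length=8.870

cell (4,4): code 0100 → (4.982,5.000)–(5.000,4.960)
cell (4,5): code 1000 → (5.000,5.087)–(4.982,5.000)
cell (5,3): code 0100 → (5.686,4.000)–(6.000,3.802)
cell (5,4): code 1110 → (5.000,4.960)–(5.686,4.000)
cell (5,5): code 1101 → (5.255,6.000)–(5.000,5.087)
cell (5,6): code 1000 → (6.000,6.574)–(5.255,6.000)
cell (6,3): code 0110 → (6.000,3.802)–(7.000,3.850)
cell (6,6): code 1001 → (7.000,6.525)–(6.000,6.574)
cell (7,3): code 0010 → (7.000,3.850)–(7.214,4.000)
cell (7,4): code 0011 → (7.214,4.000)–(7.868,5.000)
cell (7,5): code 0011 → (7.868,5.000)–(7.613,6.000)
cell (7,6): code 0001 → (7.613,6.000)–(7.000,6.525)
total: 12 segments, chained into 1 closed loop(s), length Σ = 8.869883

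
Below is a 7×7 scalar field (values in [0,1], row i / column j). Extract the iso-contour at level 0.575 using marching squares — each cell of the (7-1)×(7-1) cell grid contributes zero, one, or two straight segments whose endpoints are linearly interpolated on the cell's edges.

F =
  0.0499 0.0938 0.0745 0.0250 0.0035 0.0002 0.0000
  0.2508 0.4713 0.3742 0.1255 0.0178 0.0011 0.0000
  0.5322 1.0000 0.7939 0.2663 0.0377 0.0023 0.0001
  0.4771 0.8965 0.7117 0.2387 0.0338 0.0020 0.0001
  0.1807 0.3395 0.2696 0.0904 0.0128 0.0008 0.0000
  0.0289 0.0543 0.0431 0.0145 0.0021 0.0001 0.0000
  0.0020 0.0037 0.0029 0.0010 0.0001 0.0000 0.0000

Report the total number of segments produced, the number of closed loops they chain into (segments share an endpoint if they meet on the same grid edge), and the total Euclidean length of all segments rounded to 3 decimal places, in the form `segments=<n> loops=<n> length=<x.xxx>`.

segments=8 loops=1 length=7.355

cell (1,0): code 0100 → (1.196,1.000)–(2.000,0.091)
cell (1,1): code 1100 → (1.478,2.000)–(1.196,1.000)
cell (1,2): code 1000 → (2.000,2.415)–(1.478,2.000)
cell (2,0): code 0110 → (2.000,0.091)–(3.000,0.233)
cell (2,2): code 1001 → (3.000,2.289)–(2.000,2.415)
cell (3,0): code 0010 → (3.000,0.233)–(3.577,1.000)
cell (3,1): code 0011 → (3.577,1.000)–(3.309,2.000)
cell (3,2): code 0001 → (3.309,2.000)–(3.000,2.289)
total: 8 segments, chained into 1 closed loop(s), length Σ = 7.354649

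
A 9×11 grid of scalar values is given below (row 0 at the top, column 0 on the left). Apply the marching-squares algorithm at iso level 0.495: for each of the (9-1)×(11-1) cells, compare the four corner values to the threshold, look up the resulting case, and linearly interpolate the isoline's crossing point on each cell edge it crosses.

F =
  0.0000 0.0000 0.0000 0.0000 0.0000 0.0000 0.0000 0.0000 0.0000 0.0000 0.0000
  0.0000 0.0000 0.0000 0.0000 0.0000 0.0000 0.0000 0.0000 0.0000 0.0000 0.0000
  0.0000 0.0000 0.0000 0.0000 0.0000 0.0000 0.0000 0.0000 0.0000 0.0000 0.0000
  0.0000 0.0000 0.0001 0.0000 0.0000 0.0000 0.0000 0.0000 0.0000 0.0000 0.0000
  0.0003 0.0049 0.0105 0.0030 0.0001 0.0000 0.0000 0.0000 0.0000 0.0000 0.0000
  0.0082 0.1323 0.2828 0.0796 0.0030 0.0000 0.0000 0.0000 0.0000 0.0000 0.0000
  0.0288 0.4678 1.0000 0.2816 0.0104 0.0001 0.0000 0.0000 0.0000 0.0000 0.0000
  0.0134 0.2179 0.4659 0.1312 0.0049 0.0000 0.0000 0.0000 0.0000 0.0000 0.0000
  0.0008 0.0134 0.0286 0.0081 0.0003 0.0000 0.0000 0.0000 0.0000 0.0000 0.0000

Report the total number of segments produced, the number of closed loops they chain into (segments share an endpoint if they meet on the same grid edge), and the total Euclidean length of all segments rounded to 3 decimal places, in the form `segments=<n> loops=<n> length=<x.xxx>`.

segments=4 loops=1 length=4.694

cell (5,1): code 0100 → (5.296,2.000)–(6.000,1.051)
cell (5,2): code 1000 → (6.000,2.703)–(5.296,2.000)
cell (6,1): code 0010 → (6.000,1.051)–(6.946,2.000)
cell (6,2): code 0001 → (6.946,2.000)–(6.000,2.703)
total: 4 segments, chained into 1 closed loop(s), length Σ = 4.694304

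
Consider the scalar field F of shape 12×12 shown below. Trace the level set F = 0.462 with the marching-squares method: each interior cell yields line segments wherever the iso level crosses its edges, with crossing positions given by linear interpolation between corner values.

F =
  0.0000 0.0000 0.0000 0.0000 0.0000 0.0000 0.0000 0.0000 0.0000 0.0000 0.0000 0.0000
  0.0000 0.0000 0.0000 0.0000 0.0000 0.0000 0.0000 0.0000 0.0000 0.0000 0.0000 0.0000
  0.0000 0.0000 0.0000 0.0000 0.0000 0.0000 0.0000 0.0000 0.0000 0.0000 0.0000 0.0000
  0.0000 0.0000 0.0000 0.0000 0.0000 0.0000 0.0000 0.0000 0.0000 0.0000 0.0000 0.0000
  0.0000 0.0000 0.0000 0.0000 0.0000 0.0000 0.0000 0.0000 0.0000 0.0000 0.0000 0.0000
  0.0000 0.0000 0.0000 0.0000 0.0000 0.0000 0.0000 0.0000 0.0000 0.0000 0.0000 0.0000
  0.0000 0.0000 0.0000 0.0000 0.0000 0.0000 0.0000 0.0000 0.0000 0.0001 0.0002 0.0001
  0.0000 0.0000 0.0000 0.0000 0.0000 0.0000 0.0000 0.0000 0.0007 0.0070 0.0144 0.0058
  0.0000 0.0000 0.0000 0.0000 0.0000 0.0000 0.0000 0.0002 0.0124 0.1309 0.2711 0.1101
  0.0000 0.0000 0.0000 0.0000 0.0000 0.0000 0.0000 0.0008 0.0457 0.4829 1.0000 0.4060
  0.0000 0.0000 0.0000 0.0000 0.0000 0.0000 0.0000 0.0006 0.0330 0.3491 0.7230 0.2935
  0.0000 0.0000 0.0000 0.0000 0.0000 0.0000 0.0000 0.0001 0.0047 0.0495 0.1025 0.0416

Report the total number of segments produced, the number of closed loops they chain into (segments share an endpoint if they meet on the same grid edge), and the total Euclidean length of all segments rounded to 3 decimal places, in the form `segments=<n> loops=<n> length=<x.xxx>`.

cell (8,8): code 0100 → (8.941,9.000)–(9.000,8.952)
cell (8,9): code 1100 → (8.262,10.000)–(8.941,9.000)
cell (8,10): code 1000 → (9.000,10.906)–(8.262,10.000)
cell (9,8): code 0010 → (9.000,8.952)–(9.156,9.000)
cell (9,9): code 0111 → (9.156,9.000)–(10.000,9.302)
cell (9,10): code 1001 → (10.000,10.608)–(9.000,10.906)
cell (10,9): code 0010 → (10.000,9.302)–(10.421,10.000)
cell (10,10): code 0001 → (10.421,10.000)–(10.000,10.608)
total: 8 segments, chained into 1 closed loop(s), length Σ = 6.110256

segments=8 loops=1 length=6.110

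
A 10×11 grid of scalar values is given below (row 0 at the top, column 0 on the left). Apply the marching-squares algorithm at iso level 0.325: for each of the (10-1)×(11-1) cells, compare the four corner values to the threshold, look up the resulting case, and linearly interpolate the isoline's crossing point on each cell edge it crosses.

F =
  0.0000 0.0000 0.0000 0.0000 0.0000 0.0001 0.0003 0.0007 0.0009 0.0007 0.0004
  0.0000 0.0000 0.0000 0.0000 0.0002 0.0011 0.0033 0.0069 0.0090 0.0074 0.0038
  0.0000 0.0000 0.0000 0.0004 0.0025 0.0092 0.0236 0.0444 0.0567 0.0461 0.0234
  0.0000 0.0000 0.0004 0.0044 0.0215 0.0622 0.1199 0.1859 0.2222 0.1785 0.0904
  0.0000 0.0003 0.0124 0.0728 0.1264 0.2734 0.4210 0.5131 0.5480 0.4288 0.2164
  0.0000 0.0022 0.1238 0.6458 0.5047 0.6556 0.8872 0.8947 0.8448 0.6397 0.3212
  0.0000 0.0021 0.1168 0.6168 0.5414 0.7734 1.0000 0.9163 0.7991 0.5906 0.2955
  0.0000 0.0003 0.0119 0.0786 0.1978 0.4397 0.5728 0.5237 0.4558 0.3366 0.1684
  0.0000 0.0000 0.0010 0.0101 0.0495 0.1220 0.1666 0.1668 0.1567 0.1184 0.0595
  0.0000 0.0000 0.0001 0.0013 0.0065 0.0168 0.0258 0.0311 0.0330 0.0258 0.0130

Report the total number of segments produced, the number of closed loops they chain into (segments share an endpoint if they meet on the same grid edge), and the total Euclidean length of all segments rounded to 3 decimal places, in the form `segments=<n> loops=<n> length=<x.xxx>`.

segments=22 loops=1 length=19.382

cell (3,5): code 0100 → (3.681,6.000)–(4.000,5.350)
cell (3,6): code 1100 → (3.425,7.000)–(3.681,6.000)
cell (3,7): code 1100 → (3.316,8.000)–(3.425,7.000)
cell (3,8): code 1100 → (3.585,9.000)–(3.316,8.000)
cell (3,9): code 1000 → (4.000,9.489)–(3.585,9.000)
cell (4,2): code 0100 → (4.440,3.000)–(5.000,2.385)
cell (4,3): code 1100 → (4.525,4.000)–(4.440,3.000)
cell (4,4): code 1100 → (4.135,5.000)–(4.525,4.000)
cell (4,5): code 1110 → (4.000,5.350)–(4.135,5.000)
cell (4,9): code 1001 → (5.000,9.988)–(4.000,9.489)
cell (5,2): code 0110 → (5.000,2.385)–(6.000,2.416)
cell (5,9): code 1001 → (6.000,9.900)–(5.000,9.988)
cell (6,2): code 0010 → (6.000,2.416)–(6.542,3.000)
cell (6,3): code 0011 → (6.542,3.000)–(6.630,4.000)
cell (6,4): code 0111 → (6.630,4.000)–(7.000,4.526)
cell (6,9): code 1001 → (7.000,9.069)–(6.000,9.900)
cell (7,4): code 0010 → (7.000,4.526)–(7.361,5.000)
cell (7,5): code 0011 → (7.361,5.000)–(7.610,6.000)
cell (7,6): code 0011 → (7.610,6.000)–(7.557,7.000)
cell (7,7): code 0011 → (7.557,7.000)–(7.437,8.000)
cell (7,8): code 0011 → (7.437,8.000)–(7.053,9.000)
cell (7,9): code 0001 → (7.053,9.000)–(7.000,9.069)
total: 22 segments, chained into 1 closed loop(s), length Σ = 19.381531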